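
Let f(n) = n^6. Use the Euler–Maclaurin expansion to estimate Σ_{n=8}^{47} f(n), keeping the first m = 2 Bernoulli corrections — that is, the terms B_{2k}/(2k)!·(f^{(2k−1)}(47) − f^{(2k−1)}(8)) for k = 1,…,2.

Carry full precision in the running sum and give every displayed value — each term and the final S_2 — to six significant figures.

S_2 ≈ 7.78788e+10

The integral term ∫_8^47 x^6 dx = 7.23744e+10.
½[f(8) + f(47)] = ½[262144 + 1.07792e+10] = 5.38974e+09.
Running total after boundary: 7.77642e+10.
k=1: B_{2}/(2)! × [f^{(1)}(47) − f^{(1)}(8)] = 1/12 × (1.37607e+09 − 196608) = 1.14656e+08.
Partial sum through k=1: 7.78788e+10.
k=2: B_{4}/(4)! × [f^{(3)}(47) − f^{(3)}(8)] = −1/720 × (1.24588e+07 − 61440.0) = -17218.5.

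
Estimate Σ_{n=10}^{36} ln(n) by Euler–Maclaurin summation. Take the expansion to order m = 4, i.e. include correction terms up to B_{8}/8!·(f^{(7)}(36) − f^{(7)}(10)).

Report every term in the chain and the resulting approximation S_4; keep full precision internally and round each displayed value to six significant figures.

S_4 ≈ 82.9179

Integral: ∫_10^36 ln(x) dx = 79.9808.
Endpoint term: (f(10) + f(36))/2 = (2.30259 + 3.58352)/2 = 2.94305.
Running total after boundary: 82.9239.
Order-1 term: 1/12 · (0.0277778 − 0.100000) = -0.00601852.
Partial sum through k=1: 82.9179.
Order-2 term: −1/720 · (4.28669e-05 − 0.00200000) = 2.71824e-06.
Partial sum through k=2: 82.9179.
Order-3 term: 1/30240 · (3.96916e-07 − 0.000240000) = -7.92338e-09.
Partial sum through k=3: 82.9179.
Order-4 term: −1/1209600 · (9.18787e-09 − 7.20000e-05) = 5.95162e-11.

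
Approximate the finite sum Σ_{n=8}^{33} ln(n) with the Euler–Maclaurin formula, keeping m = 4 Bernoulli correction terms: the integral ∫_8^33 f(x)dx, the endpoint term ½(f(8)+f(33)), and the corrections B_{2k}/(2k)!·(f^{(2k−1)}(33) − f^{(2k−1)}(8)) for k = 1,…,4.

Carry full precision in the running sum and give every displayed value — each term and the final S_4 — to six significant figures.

S_4 ≈ 76.5293

The integral term ∫_8^33 ln(x) dx = 73.7492.
Endpoint term: (f(8) + f(33))/2 = (2.07944 + 3.49651)/2 = 2.78797.
So far: 76.5372.
Order-1 term: 1/12 · (0.0303030 − 0.125000) = -0.00789141.
After k=1: 76.5293.
Order-2 term: −1/720 · (5.56529e-05 − 0.00390625) = 5.34805e-06.
After k=2: 76.5293.
Order-3 term: 1/30240 · (6.13256e-07 − 0.000732422) = -2.42000e-08.
After k=3: 76.5293.
Order-4 term: −1/1209600 · (1.68941e-08 − 0.000343323) = 2.83818e-10.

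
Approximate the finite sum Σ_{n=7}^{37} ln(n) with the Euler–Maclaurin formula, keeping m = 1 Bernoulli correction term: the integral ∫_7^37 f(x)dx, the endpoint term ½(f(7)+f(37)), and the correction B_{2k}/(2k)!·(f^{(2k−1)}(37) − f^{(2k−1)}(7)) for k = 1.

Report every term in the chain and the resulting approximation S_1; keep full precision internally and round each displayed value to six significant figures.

The integral term ∫_7^37 ln(x) dx = 89.9826.
½[f(7) + f(37)] = ½[1.94591 + 3.61092] = 2.77841.
So far: 92.7610.
k=1: B_{2}/(2)! × [f^{(1)}(37) − f^{(1)}(7)] = 1/12 × (0.0270270 − 0.142857) = -0.00965251.

S_1 ≈ 92.7514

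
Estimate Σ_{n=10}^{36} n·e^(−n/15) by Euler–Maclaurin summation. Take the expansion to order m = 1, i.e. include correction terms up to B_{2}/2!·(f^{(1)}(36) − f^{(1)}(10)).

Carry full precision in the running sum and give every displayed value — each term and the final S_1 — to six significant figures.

S_1 ≈ 127.307

Integral: ∫_10^36 x·e^(−x/15) dx = 123.132.
Endpoint term: (f(10) + f(36))/2 = (5.13417 + 3.26585)/2 = 4.20001.
Running total after boundary: 127.332.
Order-1 term: 1/12 · (-0.127005 − 0.171139) = -0.0248453.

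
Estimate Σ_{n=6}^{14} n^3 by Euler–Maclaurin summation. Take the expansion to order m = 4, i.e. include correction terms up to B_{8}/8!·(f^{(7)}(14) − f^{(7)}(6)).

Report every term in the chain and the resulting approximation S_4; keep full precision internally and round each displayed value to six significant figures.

S_4 ≈ 10800.0

The integral term ∫_6^14 x^3 dx = 9280.00.
Boundary: ½(f(6) + f(14)) = ½(216.000 + 2744.00) = 1480.00.
Integral + boundary = 10760.0.
k=1: B_{2}/(2)! × [f^{(1)}(14) − f^{(1)}(6)] = 1/12 × (588.000 − 108.000) = 40.0000.
After k=1: 10800.0.
k=2: B_{4}/(4)! × [f^{(3)}(14) − f^{(3)}(6)] = −1/720 × (6.00000 − 6.00000) = 0.00000.
After k=2: 10800.0.
k=3: B_{6}/(6)! × [f^{(5)}(14) − f^{(5)}(6)] = 1/30240 × (0.00000 − 0.00000) = 0.00000.
After k=3: 10800.0.
k=4: B_{8}/(8)! × [f^{(7)}(14) − f^{(7)}(6)] = −1/1209600 × (0.00000 − 0.00000) = 0.00000.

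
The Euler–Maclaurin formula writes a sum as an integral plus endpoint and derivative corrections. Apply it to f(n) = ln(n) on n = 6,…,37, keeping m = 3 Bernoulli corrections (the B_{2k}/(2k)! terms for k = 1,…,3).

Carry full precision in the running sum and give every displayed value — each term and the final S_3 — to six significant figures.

Integral: ∫_6^37 ln(x) dx = 91.8534.
½[f(6) + f(37)] = ½[1.79176 + 3.61092] = 2.70134.
Running total after boundary: 94.5547.
Correction k=1: B_{2}/2! · (f^{(1)}(37) − f^{(1)}(6)) = 1/12 · (0.0270270 − 0.166667) = -0.0116366.
Partial sum through k=1: 94.5431.
Correction k=2: B_{4}/4! · (f^{(3)}(37) − f^{(3)}(6)) = −1/720 · (3.94843e-05 − 0.00925926) = 1.28052e-05.
Partial sum through k=2: 94.5431.
Correction k=3: B_{6}/6! · (f^{(5)}(37) − f^{(5)}(6)) = 1/30240 · (3.46101e-07 − 0.00308642) = -1.02053e-07.

S_3 ≈ 94.5431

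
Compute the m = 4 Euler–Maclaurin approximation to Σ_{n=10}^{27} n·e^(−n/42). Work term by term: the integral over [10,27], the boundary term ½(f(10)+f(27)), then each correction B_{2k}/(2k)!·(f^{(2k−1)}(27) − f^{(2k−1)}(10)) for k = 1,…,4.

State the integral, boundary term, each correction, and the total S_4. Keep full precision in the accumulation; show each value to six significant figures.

S_4 ≈ 208.541

∫_10^27 x·e^(−x/42) dx evaluates to 197.537.
Endpoint term: (f(10) + f(27))/2 = (7.88128 + 14.1963)/2 = 11.0388.
So far: 208.576.
k=1: B_{2}/(2)! × [f^{(1)}(27) − f^{(1)}(10)] = 1/12 × (0.187781 − 0.600478) = -0.0343914.
Partial sum through k=1: 208.541.
k=2: B_{4}/(4)! × [f^{(3)}(27) − f^{(3)}(10)] = −1/720 × (0.000702584 − 0.00123398) = 7.38045e-07.
Partial sum through k=2: 208.541.
k=3: B_{6}/(6)! × [f^{(5)}(27) − f^{(5)}(10)] = 1/30240 × (7.36233e-07 − 1.20609e-06) = -1.55376e-11.
Partial sum through k=3: 208.541.
k=4: B_{8}/(8)! × [f^{(7)}(27) − f^{(7)}(10)] = −1/1209600 × (6.08943e-10 − 9.70890e-10) = 2.99228e-16.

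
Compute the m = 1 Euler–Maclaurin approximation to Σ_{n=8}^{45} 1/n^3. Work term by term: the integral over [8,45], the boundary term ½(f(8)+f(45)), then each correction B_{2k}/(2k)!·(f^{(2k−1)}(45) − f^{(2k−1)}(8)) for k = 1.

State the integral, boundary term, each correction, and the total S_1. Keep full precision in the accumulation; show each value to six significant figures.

S_1 ≈ 0.00860861

Integral: ∫_8^45 1/x^3 dx = 0.00756559.
Boundary: ½(f(8) + f(45)) = ½(0.00195312 + 1.09739e-05) = 0.000982049.
Integral + boundary = 0.00854764.
k=1: B_{2}/(2)! × [f^{(1)}(45) − f^{(1)}(8)] = 1/12 × (-7.31596e-07 − (-0.000732422)) = 6.09742e-05.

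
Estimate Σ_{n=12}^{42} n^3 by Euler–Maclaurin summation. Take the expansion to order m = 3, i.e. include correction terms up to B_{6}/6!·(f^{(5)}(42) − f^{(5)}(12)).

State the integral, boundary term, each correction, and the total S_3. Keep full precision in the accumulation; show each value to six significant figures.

S_3 ≈ 811053

The integral term ∫_12^42 x^3 dx = 772740.
½[f(12) + f(42)] = ½[1728.00 + 74088.0] = 37908.0.
Running total after boundary: 810648.
Order-1 term: 1/12 · (5292.00 − 432.000) = 405.000.
After k=1: 811053.
Order-2 term: −1/720 · (6.00000 − 6.00000) = 0.00000.
After k=2: 811053.
Order-3 term: 1/30240 · (0.00000 − 0.00000) = 0.00000.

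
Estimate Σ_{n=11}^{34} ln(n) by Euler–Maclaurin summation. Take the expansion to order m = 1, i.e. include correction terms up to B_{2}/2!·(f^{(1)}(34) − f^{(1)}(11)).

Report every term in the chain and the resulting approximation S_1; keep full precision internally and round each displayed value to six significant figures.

S_1 ≈ 73.4764

Integral: ∫_11^34 ln(x) dx = 70.5194.
Boundary: ½(f(11) + f(34)) = ½(2.39790 + 3.52636) = 2.96213.
So far: 73.4815.
Correction k=1: B_{2}/2! · (f^{(1)}(34) − f^{(1)}(11)) = 1/12 · (0.0294118 − 0.0909091) = -0.00512478.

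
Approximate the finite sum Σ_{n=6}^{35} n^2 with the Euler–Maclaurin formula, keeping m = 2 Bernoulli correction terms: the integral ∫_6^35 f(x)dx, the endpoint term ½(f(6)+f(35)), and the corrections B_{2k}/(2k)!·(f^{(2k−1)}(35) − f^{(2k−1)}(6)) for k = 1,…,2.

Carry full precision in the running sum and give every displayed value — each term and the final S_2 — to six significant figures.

∫_6^35 x^2 dx evaluates to 14219.7.
Endpoint term: (f(6) + f(35))/2 = (36.0000 + 1225.00)/2 = 630.500.
Running total after boundary: 14850.2.
k=1: B_{2}/(2)! × [f^{(1)}(35) − f^{(1)}(6)] = 1/12 × (70.0000 − 12.0000) = 4.83333.
After k=1: 14855.0.
k=2: B_{4}/(4)! × [f^{(3)}(35) − f^{(3)}(6)] = −1/720 × (0.00000 − 0.00000) = 0.00000.

S_2 ≈ 14855.0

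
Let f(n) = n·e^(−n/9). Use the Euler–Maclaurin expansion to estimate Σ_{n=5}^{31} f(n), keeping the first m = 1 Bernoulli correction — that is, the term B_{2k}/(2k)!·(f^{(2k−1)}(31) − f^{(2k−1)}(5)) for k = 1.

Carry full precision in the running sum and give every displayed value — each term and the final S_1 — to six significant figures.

∫_5^31 x·e^(−x/9) dx evaluates to 60.8008.
Boundary: ½(f(5) + f(31)) = ½(2.86877 + 0.989597) = 1.92918.
So far: 62.7300.
k=1: B_{2}/(2)! × [f^{(1)}(31) − f^{(1)}(5)] = 1/12 × (-0.0780328 − 0.255002) = -0.0277529.

S_1 ≈ 62.7023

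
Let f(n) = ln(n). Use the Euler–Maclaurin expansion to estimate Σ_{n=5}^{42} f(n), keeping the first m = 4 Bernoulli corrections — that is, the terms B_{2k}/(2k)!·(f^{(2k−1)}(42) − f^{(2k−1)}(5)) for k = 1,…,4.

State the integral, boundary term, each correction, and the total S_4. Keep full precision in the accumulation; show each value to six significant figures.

S_4 ≈ 114.594

∫_5^42 ln(x) dx evaluates to 111.935.
Boundary: ½(f(5) + f(42)) = ½(1.60944 + 3.73767) = 2.67355.
Integral + boundary = 114.608.
k=1: B_{2}/(2)! × [f^{(1)}(42) − f^{(1)}(5)] = 1/12 × (0.0238095 − 0.200000) = -0.0146825.
Partial sum through k=1: 114.594.
k=2: B_{4}/(4)! × [f^{(3)}(42) − f^{(3)}(5)] = −1/720 × (2.69949e-05 − 0.0160000) = 2.21847e-05.
Partial sum through k=2: 114.594.
k=3: B_{6}/(6)! × [f^{(5)}(42) − f^{(5)}(5)] = 1/30240 × (1.83639e-07 − 0.00768000) = -2.53962e-07.
Partial sum through k=3: 114.594.
k=4: B_{8}/(8)! × [f^{(7)}(42) − f^{(7)}(5)] = −1/1209600 × (3.12311e-09 − 0.00921600) = 7.61905e-09.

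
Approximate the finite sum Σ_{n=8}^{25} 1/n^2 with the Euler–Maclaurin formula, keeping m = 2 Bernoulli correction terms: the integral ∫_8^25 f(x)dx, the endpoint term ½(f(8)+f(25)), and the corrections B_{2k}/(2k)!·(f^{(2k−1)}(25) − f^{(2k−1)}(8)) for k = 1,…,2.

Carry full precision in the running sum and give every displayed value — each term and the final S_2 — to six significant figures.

S_2 ≈ 0.0939263

∫_8^25 1/x^2 dx evaluates to 0.0850000.
½[f(8) + f(25)] = ½[0.0156250 + 0.00160000] = 0.00861250.
Integral + boundary = 0.0936125.
k=1: B_{2}/(2)! × [f^{(1)}(25) − f^{(1)}(8)] = 1/12 × (-0.000128000 − (-0.00390625)) = 0.000314854.
After k=1: 0.0939274.
k=2: B_{4}/(4)! × [f^{(3)}(25) − f^{(3)}(8)] = −1/720 × (-2.45760e-06 − (-0.000732422)) = -1.01384e-06.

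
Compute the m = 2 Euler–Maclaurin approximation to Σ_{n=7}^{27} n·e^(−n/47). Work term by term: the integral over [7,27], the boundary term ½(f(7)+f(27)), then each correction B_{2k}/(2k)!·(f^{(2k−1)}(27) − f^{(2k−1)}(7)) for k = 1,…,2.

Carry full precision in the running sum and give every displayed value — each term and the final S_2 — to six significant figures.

S_2 ≈ 239.248

Integral: ∫_7^27 x·e^(−x/47) dx = 228.673.
Boundary: ½(f(7) + f(27)) = ½(6.03137 + 15.2011) = 10.6162.
Running total after boundary: 239.289.
k=1: B_{2}/(2)! × [f^{(1)}(27) − f^{(1)}(7)] = 1/12 × (0.239576 − 0.733297) = -0.0411434.
After k=1: 239.248.
k=2: B_{4}/(4)! × [f^{(3)}(27) − f^{(3)}(7)] = −1/720 × (0.000618191 − 0.00111206) = 6.85932e-07.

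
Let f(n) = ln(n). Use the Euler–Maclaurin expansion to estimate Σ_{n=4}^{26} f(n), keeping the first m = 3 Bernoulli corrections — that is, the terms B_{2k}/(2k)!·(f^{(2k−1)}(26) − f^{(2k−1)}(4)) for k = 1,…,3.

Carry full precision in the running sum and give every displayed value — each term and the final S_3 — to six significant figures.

S_3 ≈ 59.4699

∫_4^26 ln(x) dx evaluates to 57.1653.
Endpoint term: (f(4) + f(26))/2 = (1.38629 + 3.25810)/2 = 2.32220.
Running total after boundary: 59.4875.
k=1: B_{2}/(2)! × [f^{(1)}(26) − f^{(1)}(4)] = 1/12 × (0.0384615 − 0.250000) = -0.0176282.
After k=1: 59.4699.
k=2: B_{4}/(4)! × [f^{(3)}(26) − f^{(3)}(4)] = −1/720 × (0.000113792 − 0.0312500) = 4.32447e-05.
After k=2: 59.4699.
k=3: B_{6}/(6)! × [f^{(5)}(26) − f^{(5)}(4)] = 1/30240 × (2.01997e-06 − 0.0234375) = -7.74983e-07.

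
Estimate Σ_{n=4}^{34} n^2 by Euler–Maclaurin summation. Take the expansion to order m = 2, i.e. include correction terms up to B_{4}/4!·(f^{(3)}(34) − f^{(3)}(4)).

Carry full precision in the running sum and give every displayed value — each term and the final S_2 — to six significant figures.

S_2 ≈ 13671.0

∫_4^34 x^2 dx evaluates to 13080.0.
Boundary: ½(f(4) + f(34)) = ½(16.0000 + 1156.00) = 586.000.
Running total after boundary: 13666.0.
k=1: B_{2}/(2)! × [f^{(1)}(34) − f^{(1)}(4)] = 1/12 × (68.0000 − 8.00000) = 5.00000.
Running total after k=1: 13671.0.
k=2: B_{4}/(4)! × [f^{(3)}(34) − f^{(3)}(4)] = −1/720 × (0.00000 − 0.00000) = 0.00000.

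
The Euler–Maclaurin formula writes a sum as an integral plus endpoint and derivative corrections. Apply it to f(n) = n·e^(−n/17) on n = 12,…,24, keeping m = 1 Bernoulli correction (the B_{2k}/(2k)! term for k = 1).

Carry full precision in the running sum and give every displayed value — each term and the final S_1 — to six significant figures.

∫_12^24 x·e^(−x/17) dx evaluates to 73.5128.
½[f(12) + f(24)] = ½[5.92407 + 5.84911] = 5.88659.
Integral + boundary = 79.3994.
k=1: B_{2}/(2)! × [f^{(1)}(24) − f^{(1)}(12)] = 1/12 × (-0.100352 − 0.145198) = -0.0204625.

S_1 ≈ 79.3790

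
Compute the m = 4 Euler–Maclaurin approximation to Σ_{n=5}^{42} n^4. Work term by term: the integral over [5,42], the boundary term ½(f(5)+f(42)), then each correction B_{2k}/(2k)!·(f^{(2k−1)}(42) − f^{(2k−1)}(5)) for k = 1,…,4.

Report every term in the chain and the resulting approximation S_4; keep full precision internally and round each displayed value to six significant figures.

The integral term ∫_5^42 x^4 dx = 2.61376e+07.
Endpoint term: (f(5) + f(42))/2 = (625.000 + 3.11170e+06)/2 = 1.55616e+06.
Running total after boundary: 2.76938e+07.
k=1: B_{2}/(2)! × [f^{(1)}(42) − f^{(1)}(5)] = 1/12 × (296352 − 500.000) = 24654.3.
After k=1: 2.77184e+07.
k=2: B_{4}/(4)! × [f^{(3)}(42) − f^{(3)}(5)] = −1/720 × (1008.00 − 120.000) = -1.23333.
After k=2: 2.77184e+07.
k=3: B_{6}/(6)! × [f^{(5)}(42) − f^{(5)}(5)] = 1/30240 × (0.00000 − 0.00000) = 0.00000.
After k=3: 2.77184e+07.
k=4: B_{8}/(8)! × [f^{(7)}(42) − f^{(7)}(5)] = −1/1209600 × (0.00000 − 0.00000) = 0.00000.

S_4 ≈ 2.77184e+07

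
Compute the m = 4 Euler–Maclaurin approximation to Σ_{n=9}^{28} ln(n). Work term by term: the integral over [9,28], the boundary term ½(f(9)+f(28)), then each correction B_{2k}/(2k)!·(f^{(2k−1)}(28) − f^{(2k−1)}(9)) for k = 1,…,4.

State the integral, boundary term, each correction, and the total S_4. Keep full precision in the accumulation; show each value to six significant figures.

∫_9^28 ln(x) dx evaluates to 54.5267.
Endpoint term: (f(9) + f(28))/2 = (2.19722 + 3.33220)/2 = 2.76471.
Integral + boundary = 57.2914.
k=1: B_{2}/(2)! × [f^{(1)}(28) − f^{(1)}(9)] = 1/12 × (0.0357143 − 0.111111) = -0.00628307.
Partial sum through k=1: 57.2851.
k=2: B_{4}/(4)! × [f^{(3)}(28) − f^{(3)}(9)] = −1/720 × (9.11079e-05 − 0.00274348) = 3.68386e-06.
Partial sum through k=2: 57.2851.
k=3: B_{6}/(6)! × [f^{(5)}(28) − f^{(5)}(9)] = 1/30240 × (1.39451e-06 − 0.000406442) = -1.33944e-08.
Partial sum through k=3: 57.2851.
k=4: B_{8}/(8)! × [f^{(7)}(28) − f^{(7)}(9)] = −1/1209600 × (5.33613e-08 − 0.000150534) = 1.24405e-10.

S_4 ≈ 57.2851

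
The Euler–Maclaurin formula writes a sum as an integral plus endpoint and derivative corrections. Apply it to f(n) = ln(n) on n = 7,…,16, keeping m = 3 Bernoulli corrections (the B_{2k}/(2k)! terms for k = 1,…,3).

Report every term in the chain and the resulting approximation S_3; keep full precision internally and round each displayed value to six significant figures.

S_3 ≈ 24.0926

∫_7^16 ln(x) dx evaluates to 21.7400.
Boundary: ½(f(7) + f(16)) = ½(1.94591 + 2.77259) = 2.35925.
So far: 24.0993.
k=1: B_{2}/(2)! × [f^{(1)}(16) − f^{(1)}(7)] = 1/12 × (0.0625000 − 0.142857) = -0.00669643.
After k=1: 24.0926.
k=2: B_{4}/(4)! × [f^{(3)}(16) − f^{(3)}(7)] = −1/720 × (0.000488281 − 0.00583090) = 7.42031e-06.
After k=2: 24.0926.
k=3: B_{6}/(6)! × [f^{(5)}(16) − f^{(5)}(7)] = 1/30240 × (2.28882e-05 − 0.00142798) = -4.64646e-08.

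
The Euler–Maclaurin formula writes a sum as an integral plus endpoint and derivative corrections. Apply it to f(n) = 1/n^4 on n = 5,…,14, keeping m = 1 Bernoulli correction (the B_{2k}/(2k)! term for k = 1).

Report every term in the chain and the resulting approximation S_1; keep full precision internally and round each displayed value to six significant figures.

∫_5^14 1/x^4 dx evaluates to 0.00254519.
Endpoint term: (f(5) + f(14))/2 = (0.00160000 + 2.60308e-05)/2 = 0.000813015.
Integral + boundary = 0.00335820.
Order-1 term: 1/12 · (-7.43738e-06 − (-0.00128000)) = 0.000106047.

S_1 ≈ 0.00346425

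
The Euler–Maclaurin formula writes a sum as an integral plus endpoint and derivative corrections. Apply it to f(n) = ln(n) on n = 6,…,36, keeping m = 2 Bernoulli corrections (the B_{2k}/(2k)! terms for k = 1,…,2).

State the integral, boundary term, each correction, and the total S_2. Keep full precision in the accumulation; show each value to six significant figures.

∫_6^36 ln(x) dx evaluates to 88.2561.
½[f(6) + f(36)] = ½[1.79176 + 3.58352] = 2.68764.
Running total after boundary: 90.9438.
k=1: B_{2}/(2)! × [f^{(1)}(36) − f^{(1)}(6)] = 1/12 × (0.0277778 − 0.166667) = -0.0115741.
Partial sum through k=1: 90.9322.
k=2: B_{4}/(4)! × [f^{(3)}(36) − f^{(3)}(6)] = −1/720 × (4.28669e-05 − 0.00925926) = 1.28005e-05.

S_2 ≈ 90.9322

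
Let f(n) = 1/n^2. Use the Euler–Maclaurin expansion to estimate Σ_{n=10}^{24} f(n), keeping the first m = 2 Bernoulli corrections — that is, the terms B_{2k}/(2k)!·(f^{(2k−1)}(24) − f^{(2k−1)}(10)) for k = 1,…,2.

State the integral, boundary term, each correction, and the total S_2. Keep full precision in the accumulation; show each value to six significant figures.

S_2 ≈ 0.0643557

∫_10^24 1/x^2 dx evaluates to 0.0583333.
Boundary: ½(f(10) + f(24)) = ½(0.0100000 + 0.00173611) = 0.00586806.
Integral + boundary = 0.0642014.
Correction k=1: B_{2}/2! · (f^{(1)}(24) − f^{(1)}(10)) = 1/12 · (-0.000144676 − (-0.00200000)) = 0.000154610.
After k=1: 0.0643560.
Correction k=2: B_{4}/4! · (f^{(3)}(24) − f^{(3)}(10)) = −1/720 · (-3.01408e-06 − (-0.000240000)) = -3.29147e-07.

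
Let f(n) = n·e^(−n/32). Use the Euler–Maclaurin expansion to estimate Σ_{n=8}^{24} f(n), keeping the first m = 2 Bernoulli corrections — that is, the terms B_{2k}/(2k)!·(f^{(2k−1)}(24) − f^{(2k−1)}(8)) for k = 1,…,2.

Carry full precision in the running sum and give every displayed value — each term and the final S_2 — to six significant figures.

S_2 ≈ 159.129

The integral term ∫_8^24 x·e^(−x/32) dx = 150.384.
Endpoint term: (f(8) + f(24))/2 = (6.23041 + 11.3368)/2 = 8.78360.
Integral + boundary = 159.168.
Correction k=1: B_{2}/2! · (f^{(1)}(24) − f^{(1)}(8)) = 1/12 · (0.118092 − 0.584101) = -0.0388341.
After k=1: 159.129.
Correction k=2: B_{4}/4! · (f^{(3)}(24) − f^{(3)}(8)) = −1/720 · (0.00103791 − 0.00209151) = 1.46332e-06.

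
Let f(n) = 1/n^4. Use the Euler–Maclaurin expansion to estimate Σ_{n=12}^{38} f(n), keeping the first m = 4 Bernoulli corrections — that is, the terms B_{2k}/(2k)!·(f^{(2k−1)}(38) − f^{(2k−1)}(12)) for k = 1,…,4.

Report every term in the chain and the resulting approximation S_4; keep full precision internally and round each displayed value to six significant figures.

The integral term ∫_12^38 1/x^4 dx = 0.000186826.
Boundary: ½(f(12) + f(38)) = ½(4.82253e-05 + 4.79585e-07) = 2.43524e-05.
Integral + boundary = 0.000211179.
Order-1 term: 1/12 · (-5.04826e-08 − (-1.60751e-05)) = 1.33539e-06.
After k=1: 0.000212514.
Order-2 term: −1/720 · (-1.04881e-09 − (-3.34898e-06)) = -4.64990e-09.
After k=2: 0.000212510.
Order-3 term: 1/30240 · (-4.06740e-11 − (-1.30238e-06)) = 4.30668e-11.
After k=3: 0.000212510.
Order-4 term: −1/1209600 · (-2.53508e-12 − (-8.13988e-07)) = -6.72938e-13.

S_4 ≈ 0.000212510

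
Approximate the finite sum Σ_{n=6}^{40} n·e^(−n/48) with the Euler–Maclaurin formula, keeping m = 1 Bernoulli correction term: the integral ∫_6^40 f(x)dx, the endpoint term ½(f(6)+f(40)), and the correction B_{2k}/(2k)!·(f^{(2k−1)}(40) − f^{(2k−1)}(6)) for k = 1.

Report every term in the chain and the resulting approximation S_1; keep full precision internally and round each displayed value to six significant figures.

The integral term ∫_6^40 x·e^(−x/48) dx = 451.689.
½[f(6) + f(40)] = ½[5.29498 + 17.3839] = 11.3395.
Integral + boundary = 463.029.
k=1: B_{2}/(2)! × [f^{(1)}(40) − f^{(1)}(6)] = 1/12 × (0.0724330 − 0.772185) = -0.0583126.

S_1 ≈ 462.970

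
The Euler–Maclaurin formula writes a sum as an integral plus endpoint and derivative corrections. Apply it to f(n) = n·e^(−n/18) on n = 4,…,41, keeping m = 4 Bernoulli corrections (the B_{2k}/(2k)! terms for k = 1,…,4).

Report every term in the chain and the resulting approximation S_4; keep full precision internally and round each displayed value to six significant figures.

Integral: ∫_4^41 x·e^(−x/18) dx = 208.225.
½[f(4) + f(41)] = ½[3.20295 + 4.20298] = 3.70297.
Integral + boundary = 211.927.
Order-1 term: 1/12 · (-0.130987 − 0.622796) = -0.0628153.
Partial sum through k=1: 211.865.
Order-2 term: −1/720 · (0.000228507 − 0.00686503) = 9.21740e-06.
Partial sum through k=2: 211.865.
Order-3 term: 1/30240 · (2.65832e-06 − 3.64440e-05) = -1.11725e-09.
Partial sum through k=3: 211.865.
Order-4 term: −1/1209600 · (1.42326e-08 − 1.59567e-07) = 1.20151e-13.

S_4 ≈ 211.865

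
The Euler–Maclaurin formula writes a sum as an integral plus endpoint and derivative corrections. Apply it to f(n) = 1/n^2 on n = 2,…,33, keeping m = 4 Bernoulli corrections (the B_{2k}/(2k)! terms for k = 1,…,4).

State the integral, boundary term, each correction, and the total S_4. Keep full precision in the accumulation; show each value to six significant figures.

S_4 ≈ 0.615064

The integral term ∫_2^33 1/x^2 dx = 0.469697.
Boundary: ½(f(2) + f(33)) = ½(0.250000 + 0.000918274) = 0.125459.
Running total after boundary: 0.595156.
Correction k=1: B_{2}/2! · (f^{(1)}(33) − f^{(1)}(2)) = 1/12 · (-5.56529e-05 − (-0.250000)) = 0.0208287.
Running total after k=1: 0.615985.
Correction k=2: B_{4}/4! · (f^{(3)}(33) − f^{(3)}(2)) = −1/720 · (-6.13256e-07 − (-0.750000)) = -0.00104167.
Running total after k=2: 0.614943.
Correction k=3: B_{6}/6! · (f^{(5)}(33) − f^{(5)}(2)) = 1/30240 · (-1.68941e-08 − (-5.62500)) = 0.000186012.
Running total after k=3: 0.615129.
Correction k=4: B_{8}/8! · (f^{(7)}(33) − f^{(7)}(2)) = −1/1209600 · (-8.68750e-10 − (-78.7500)) = -6.51042e-05.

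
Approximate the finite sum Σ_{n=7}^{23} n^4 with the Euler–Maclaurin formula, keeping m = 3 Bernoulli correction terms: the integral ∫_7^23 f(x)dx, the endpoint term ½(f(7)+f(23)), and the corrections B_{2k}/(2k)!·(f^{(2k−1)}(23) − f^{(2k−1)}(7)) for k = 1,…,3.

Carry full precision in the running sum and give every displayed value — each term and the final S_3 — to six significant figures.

S_3 ≈ 1.42897e+06

∫_7^23 x^4 dx evaluates to 1.28391e+06.
½[f(7) + f(23)] = ½[2401.00 + 279841] = 141121.
Running total after boundary: 1.42503e+06.
Correction k=1: B_{2}/2! · (f^{(1)}(23) − f^{(1)}(7)) = 1/12 · (48668.0 − 1372.00) = 3941.33.
After k=1: 1.42897e+06.
Correction k=2: B_{4}/4! · (f^{(3)}(23) − f^{(3)}(7)) = −1/720 · (552.000 − 168.000) = -0.533333.
After k=2: 1.42897e+06.
Correction k=3: B_{6}/6! · (f^{(5)}(23) − f^{(5)}(7)) = 1/30240 · (0.00000 − 0.00000) = 0.00000.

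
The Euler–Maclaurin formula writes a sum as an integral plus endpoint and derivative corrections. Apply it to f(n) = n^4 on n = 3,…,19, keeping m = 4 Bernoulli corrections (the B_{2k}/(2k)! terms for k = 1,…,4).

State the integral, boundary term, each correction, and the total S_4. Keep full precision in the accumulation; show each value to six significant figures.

The integral term ∫_3^19 x^4 dx = 495171.
Endpoint term: (f(3) + f(19))/2 = (81.0000 + 130321)/2 = 65201.0.
So far: 560372.
k=1: B_{2}/(2)! × [f^{(1)}(19) − f^{(1)}(3)] = 1/12 × (27436.0 − 108.000) = 2277.33.
Partial sum through k=1: 562650.
k=2: B_{4}/(4)! × [f^{(3)}(19) − f^{(3)}(3)] = −1/720 × (456.000 − 72.0000) = -0.533333.
Partial sum through k=2: 562649.
k=3: B_{6}/(6)! × [f^{(5)}(19) − f^{(5)}(3)] = 1/30240 × (0.00000 − 0.00000) = 0.00000.
Partial sum through k=3: 562649.
k=4: B_{8}/(8)! × [f^{(7)}(19) − f^{(7)}(3)] = −1/1209600 × (0.00000 − 0.00000) = 0.00000.

S_4 ≈ 562649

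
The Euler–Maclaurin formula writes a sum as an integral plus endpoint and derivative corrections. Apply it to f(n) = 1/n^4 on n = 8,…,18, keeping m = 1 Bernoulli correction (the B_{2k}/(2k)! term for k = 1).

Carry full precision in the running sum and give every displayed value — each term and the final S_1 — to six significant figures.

Integral: ∫_8^18 1/x^4 dx = 0.000593886.
½[f(8) + f(18)] = ½[0.000244141 + 9.52599e-06] = 0.000126833.
So far: 0.000720719.
Correction k=1: B_{2}/2! · (f^{(1)}(18) − f^{(1)}(8)) = 1/12 · (-2.11689e-06 − (-0.000122070)) = 9.99612e-06.

S_1 ≈ 0.000730715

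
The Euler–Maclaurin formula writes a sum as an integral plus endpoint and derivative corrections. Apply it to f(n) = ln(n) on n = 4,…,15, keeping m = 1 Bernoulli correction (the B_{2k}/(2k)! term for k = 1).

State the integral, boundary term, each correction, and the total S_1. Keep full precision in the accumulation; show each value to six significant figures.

∫_4^15 ln(x) dx evaluates to 24.0756.
Endpoint term: (f(4) + f(15))/2 = (1.38629 + 2.70805)/2 = 2.04717.
Running total after boundary: 26.1227.
k=1: B_{2}/(2)! × [f^{(1)}(15) − f^{(1)}(4)] = 1/12 × (0.0666667 − 0.250000) = -0.0152778.

S_1 ≈ 26.1075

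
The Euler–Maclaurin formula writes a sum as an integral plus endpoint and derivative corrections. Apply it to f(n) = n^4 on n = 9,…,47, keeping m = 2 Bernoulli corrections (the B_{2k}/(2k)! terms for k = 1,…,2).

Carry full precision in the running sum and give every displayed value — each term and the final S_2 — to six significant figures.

S_2 ≈ 4.83347e+07

∫_9^47 x^4 dx evaluates to 4.58572e+07.
Endpoint term: (f(9) + f(47))/2 = (6561.00 + 4.87968e+06)/2 = 2.44312e+06.
Integral + boundary = 4.83003e+07.
k=1: B_{2}/(2)! × [f^{(1)}(47) − f^{(1)}(9)] = 1/12 × (415292 − 2916.00) = 34364.7.
Running total after k=1: 4.83347e+07.
k=2: B_{4}/(4)! × [f^{(3)}(47) − f^{(3)}(9)] = −1/720 × (1128.00 − 216.000) = -1.26667.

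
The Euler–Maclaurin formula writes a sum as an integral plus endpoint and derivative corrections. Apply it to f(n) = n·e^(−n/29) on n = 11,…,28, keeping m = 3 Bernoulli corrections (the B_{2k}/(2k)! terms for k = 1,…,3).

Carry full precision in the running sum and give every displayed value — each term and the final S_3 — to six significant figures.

S_3 ≈ 173.447

The integral term ∫_11^28 x·e^(−x/29) dx = 164.387.
½[f(11) + f(28)] = ½[7.52767 + 10.6620] = 9.09484.
So far: 173.482.
k=1: B_{2}/(2)! × [f^{(1)}(28) − f^{(1)}(11)] = 1/12 × (0.0131306 − 0.424759) = -0.0343023.
Partial sum through k=1: 173.447.
k=2: B_{4}/(4)! × [f^{(3)}(28) − f^{(3)}(11)] = −1/720 × (0.000921169 − 0.00213249) = 1.68239e-06.
Partial sum through k=2: 173.447.
k=3: B_{6}/(6)! × [f^{(5)}(28) − f^{(5)}(11)] = 1/30240 × (2.17209e-06 − 4.47077e-06) = -7.60147e-11.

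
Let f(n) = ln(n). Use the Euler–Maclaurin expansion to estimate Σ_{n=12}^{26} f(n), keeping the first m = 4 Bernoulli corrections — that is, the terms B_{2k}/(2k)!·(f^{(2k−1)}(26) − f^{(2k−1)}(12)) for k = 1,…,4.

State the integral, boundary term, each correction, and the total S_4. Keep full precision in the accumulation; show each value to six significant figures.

Integral: ∫_12^26 ln(x) dx = 40.8916.
Boundary: ½(f(12) + f(26)) = ½(2.48491 + 3.25810) = 2.87150.
Integral + boundary = 43.7631.
k=1: B_{2}/(2)! × [f^{(1)}(26) − f^{(1)}(12)] = 1/12 × (0.0384615 − 0.0833333) = -0.00373932.
After k=1: 43.7594.
k=2: B_{4}/(4)! × [f^{(3)}(26) − f^{(3)}(12)] = −1/720 × (0.000113792 − 0.00115741) = 1.44947e-06.
After k=2: 43.7594.
k=3: B_{6}/(6)! × [f^{(5)}(26) − f^{(5)}(12)] = 1/30240 × (2.01997e-06 − 9.64506e-05) = -3.12271e-09.
After k=3: 43.7594.
k=4: B_{8}/(8)! × [f^{(7)}(26) − f^{(7)}(12)] = −1/1209600 × (8.96436e-08 − 2.00939e-05) = 1.65379e-11.

S_4 ≈ 43.7594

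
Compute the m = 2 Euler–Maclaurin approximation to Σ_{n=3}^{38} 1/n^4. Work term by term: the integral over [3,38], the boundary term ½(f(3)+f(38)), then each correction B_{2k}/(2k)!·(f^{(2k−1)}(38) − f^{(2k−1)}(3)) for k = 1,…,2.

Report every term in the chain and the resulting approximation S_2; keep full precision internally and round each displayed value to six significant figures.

S_2 ≈ 0.0198082

Integral: ∫_3^38 1/x^4 dx = 0.0123396.
½[f(3) + f(38)] = ½[0.0123457 + 4.79585e-07] = 0.00617308.
Running total after boundary: 0.0185127.
Order-1 term: 1/12 · (-5.04826e-08 − (-0.0164609)) = 0.00137174.
After k=1: 0.0198844.
Order-2 term: −1/720 · (-1.04881e-09 − (-0.0548697)) = -7.62079e-05.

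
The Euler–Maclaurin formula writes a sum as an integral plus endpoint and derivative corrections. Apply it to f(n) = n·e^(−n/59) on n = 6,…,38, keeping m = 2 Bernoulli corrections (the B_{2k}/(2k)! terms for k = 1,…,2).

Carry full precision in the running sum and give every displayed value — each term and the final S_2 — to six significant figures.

S_2 ≈ 471.367

∫_6^38 x·e^(−x/59) dx evaluates to 458.731.
Boundary: ½(f(6) + f(38)) = ½(5.41983 + 19.9558) = 12.6878.
Running total after boundary: 471.419.
Correction k=1: B_{2}/2! · (f^{(1)}(38) − f^{(1)}(6)) = 1/12 · (0.186918 − 0.811444) = -0.0520438.
Partial sum through k=1: 471.367.
Correction k=2: B_{4}/4! · (f^{(3)}(38) − f^{(3)}(6)) = −1/720 · (0.000355421 − 0.000752098) = 5.50940e-07.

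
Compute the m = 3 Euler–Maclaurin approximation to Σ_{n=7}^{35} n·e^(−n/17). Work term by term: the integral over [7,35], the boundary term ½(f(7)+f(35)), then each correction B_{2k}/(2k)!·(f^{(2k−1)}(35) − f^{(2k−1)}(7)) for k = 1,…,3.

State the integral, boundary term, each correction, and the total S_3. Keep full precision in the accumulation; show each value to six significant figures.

S_3 ≈ 161.998

The integral term ∫_7^35 x·e^(−x/17) dx = 157.490.
Endpoint term: (f(7) + f(35))/2 = (4.63736 + 4.46614)/2 = 4.55175.
Integral + boundary = 162.042.
k=1: B_{2}/(2)! × [f^{(1)}(35) − f^{(1)}(7)] = 1/12 × (-0.135110 − 0.389694) = -0.0437337.
After k=1: 161.998.
k=2: B_{4}/(4)! × [f^{(3)}(35) − f^{(3)}(7)] = −1/720 × (0.000415564 − 0.00593306) = 7.66319e-06.
After k=2: 161.998.
k=3: B_{6}/(6)! × [f^{(5)}(35) − f^{(5)}(7)] = 1/30240 × (4.49355e-06 − 3.63934e-05) = -1.05489e-09.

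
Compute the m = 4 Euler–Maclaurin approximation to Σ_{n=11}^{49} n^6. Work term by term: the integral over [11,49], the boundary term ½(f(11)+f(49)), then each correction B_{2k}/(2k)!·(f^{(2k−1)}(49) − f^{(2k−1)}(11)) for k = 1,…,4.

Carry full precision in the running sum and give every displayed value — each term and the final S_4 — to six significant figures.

Integral: ∫_11^49 x^6 dx = 9.68862e+10.
Endpoint term: (f(11) + f(49))/2 = (1.77156e+06 + 1.38413e+10)/2 = 6.92153e+09.
Integral + boundary = 1.03808e+11.
Order-1 term: 1/12 · (1.69485e+09 − 966306) = 1.41157e+08.
Running total after k=1: 1.03949e+11.
Order-2 term: −1/720 · (1.41179e+07 − 159720) = -19386.3.
Running total after k=2: 1.03949e+11.
Order-3 term: 1/30240 · (35280.0 − 7920.00) = 0.904762.
Running total after k=3: 1.03949e+11.
Order-4 term: −1/1209600 · (0.00000 − 0.00000) = 0.00000.

S_4 ≈ 1.03949e+11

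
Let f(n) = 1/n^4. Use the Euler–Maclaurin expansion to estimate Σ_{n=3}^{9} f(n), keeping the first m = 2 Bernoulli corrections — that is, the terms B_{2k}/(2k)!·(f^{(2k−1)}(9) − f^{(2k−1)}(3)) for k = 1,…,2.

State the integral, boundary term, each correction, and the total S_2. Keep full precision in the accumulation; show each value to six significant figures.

S_2 ≈ 0.0194274

The integral term ∫_3^9 1/x^4 dx = 0.0118884.
Endpoint term: (f(3) + f(9))/2 = (0.0123457 + 0.000152416)/2 = 0.00624905.
Running total after boundary: 0.0181375.
Order-1 term: 1/12 · (-6.77404e-05 − (-0.0164609)) = 0.00136610.
After k=1: 0.0195036.
Order-2 term: −1/720 · (-2.50890e-05 − (-0.0548697)) = -7.61730e-05.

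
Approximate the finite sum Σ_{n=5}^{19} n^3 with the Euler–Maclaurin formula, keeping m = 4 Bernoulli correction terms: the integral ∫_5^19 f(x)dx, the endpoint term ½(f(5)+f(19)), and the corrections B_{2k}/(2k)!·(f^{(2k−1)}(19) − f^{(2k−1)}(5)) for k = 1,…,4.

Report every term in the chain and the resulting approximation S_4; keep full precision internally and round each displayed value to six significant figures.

S_4 ≈ 36000.0

Integral: ∫_5^19 x^3 dx = 32424.0.
Boundary: ½(f(5) + f(19)) = ½(125.000 + 6859.00) = 3492.00.
Running total after boundary: 35916.0.
Correction k=1: B_{2}/2! · (f^{(1)}(19) − f^{(1)}(5)) = 1/12 · (1083.00 − 75.0000) = 84.0000.
Running total after k=1: 36000.0.
Correction k=2: B_{4}/4! · (f^{(3)}(19) − f^{(3)}(5)) = −1/720 · (6.00000 − 6.00000) = 0.00000.
Running total after k=2: 36000.0.
Correction k=3: B_{6}/6! · (f^{(5)}(19) − f^{(5)}(5)) = 1/30240 · (0.00000 − 0.00000) = 0.00000.
Running total after k=3: 36000.0.
Correction k=4: B_{8}/8! · (f^{(7)}(19) − f^{(7)}(5)) = −1/1209600 · (0.00000 − 0.00000) = 0.00000.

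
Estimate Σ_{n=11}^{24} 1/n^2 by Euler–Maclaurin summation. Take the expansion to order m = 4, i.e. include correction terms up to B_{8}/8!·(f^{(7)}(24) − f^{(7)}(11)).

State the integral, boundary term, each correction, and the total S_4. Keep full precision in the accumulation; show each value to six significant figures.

S_4 ≈ 0.0543557

∫_11^24 1/x^2 dx evaluates to 0.0492424.
½[f(11) + f(24)] = ½[0.00826446 + 0.00173611] = 0.00500029.
So far: 0.0542427.
Order-1 term: 1/12 · (-0.000144676 − (-0.00150263)) = 0.000113163.
After k=1: 0.0543559.
Order-2 term: −1/720 · (-3.01408e-06 − (-0.000149021)) = -2.02788e-07.
After k=2: 0.0543557.
Order-3 term: 1/30240 · (-1.56983e-07 − (-3.69474e-05)) = 1.21661e-09.
After k=3: 0.0543557.
Order-4 term: −1/1209600 · (-1.52623e-08 − (-1.70996e-05)) = -1.41240e-11.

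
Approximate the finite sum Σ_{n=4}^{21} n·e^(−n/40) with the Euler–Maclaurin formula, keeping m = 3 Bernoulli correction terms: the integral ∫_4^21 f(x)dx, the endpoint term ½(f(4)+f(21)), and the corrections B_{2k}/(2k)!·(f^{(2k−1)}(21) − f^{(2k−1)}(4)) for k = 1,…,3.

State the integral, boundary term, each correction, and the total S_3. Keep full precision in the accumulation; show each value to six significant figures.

S_3 ≈ 157.095

Integral: ∫_4^21 x·e^(−x/40) dx = 149.119.
Endpoint term: (f(4) + f(21))/2 = (3.61935 + 12.4227)/2 = 8.02101.
Integral + boundary = 157.140.
Correction k=1: B_{2}/2! · (f^{(1)}(21) − f^{(1)}(4)) = 1/12 · (0.280989 − 0.814354) = -0.0444471.
Running total after k=1: 157.095.
Correction k=2: B_{4}/4! · (f^{(3)}(21) − f^{(3)}(4)) = −1/720 · (0.000915062 − 0.00164002) = 1.00688e-06.
Running total after k=2: 157.095.
Correction k=3: B_{6}/6! · (f^{(5)}(21) − f^{(5)}(4)) = 1/30240 · (1.03407e-06 − 1.73192e-06) = -2.30770e-11.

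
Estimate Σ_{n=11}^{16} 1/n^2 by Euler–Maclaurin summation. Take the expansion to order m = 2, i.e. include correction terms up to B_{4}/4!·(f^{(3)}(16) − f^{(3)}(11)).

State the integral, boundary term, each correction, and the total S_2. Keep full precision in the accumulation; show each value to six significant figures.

S_2 ≈ 0.0345788

Integral: ∫_11^16 1/x^2 dx = 0.0284091.
Endpoint term: (f(11) + f(16))/2 = (0.00826446 + 0.00390625)/2 = 0.00608536.
Integral + boundary = 0.0344944.
k=1: B_{2}/(2)! × [f^{(1)}(16) − f^{(1)}(11)] = 1/12 × (-0.000488281 − (-0.00150263)) = 8.45290e-05.
Running total after k=1: 0.0345790.
k=2: B_{4}/(4)! × [f^{(3)}(16) − f^{(3)}(11)] = −1/720 × (-2.28882e-05 − (-0.000149021)) = -1.75185e-07.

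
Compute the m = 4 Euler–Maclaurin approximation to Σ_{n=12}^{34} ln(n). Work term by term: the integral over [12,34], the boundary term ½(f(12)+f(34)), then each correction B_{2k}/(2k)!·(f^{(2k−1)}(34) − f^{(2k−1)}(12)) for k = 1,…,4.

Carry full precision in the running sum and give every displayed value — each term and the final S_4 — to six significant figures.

Integral: ∫_12^34 ln(x) dx = 68.0774.
Boundary: ½(f(12) + f(34)) = ½(2.48491 + 3.52636) = 3.00563.
Running total after boundary: 71.0830.
k=1: B_{2}/(2)! × [f^{(1)}(34) − f^{(1)}(12)] = 1/12 × (0.0294118 − 0.0833333) = -0.00449346.
Partial sum through k=1: 71.0785.
k=2: B_{4}/(4)! × [f^{(3)}(34) − f^{(3)}(12)] = −1/720 × (5.08854e-05 − 0.00115741) = 1.53684e-06.
Partial sum through k=2: 71.0785.
k=3: B_{6}/(6)! × [f^{(5)}(34) − f^{(5)}(12)] = 1/30240 × (5.28222e-07 − 9.64506e-05) = -3.17204e-09.
Partial sum through k=3: 71.0785.
k=4: B_{8}/(8)! × [f^{(7)}(34) − f^{(7)}(12)] = −1/1209600 × (1.37082e-08 − 2.00939e-05) = 1.66007e-11.

S_4 ≈ 71.0785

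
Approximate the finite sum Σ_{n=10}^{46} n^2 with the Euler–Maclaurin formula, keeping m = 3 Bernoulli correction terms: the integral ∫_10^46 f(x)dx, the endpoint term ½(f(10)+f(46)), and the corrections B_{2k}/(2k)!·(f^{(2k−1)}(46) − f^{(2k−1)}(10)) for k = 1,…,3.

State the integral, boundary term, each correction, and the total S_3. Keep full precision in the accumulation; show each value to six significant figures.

Integral: ∫_10^46 x^2 dx = 32112.0.
Endpoint term: (f(10) + f(46))/2 = (100.000 + 2116.00)/2 = 1108.00.
Running total after boundary: 33220.0.
Order-1 term: 1/12 · (92.0000 − 20.0000) = 6.00000.
Running total after k=1: 33226.0.
Order-2 term: −1/720 · (0.00000 − 0.00000) = 0.00000.
Running total after k=2: 33226.0.
Order-3 term: 1/30240 · (0.00000 − 0.00000) = 0.00000.

S_3 ≈ 33226.0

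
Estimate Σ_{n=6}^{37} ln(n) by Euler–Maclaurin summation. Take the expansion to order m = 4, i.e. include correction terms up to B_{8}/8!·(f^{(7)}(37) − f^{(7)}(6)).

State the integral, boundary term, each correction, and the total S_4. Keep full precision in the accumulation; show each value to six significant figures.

S_4 ≈ 94.5431

The integral term ∫_6^37 ln(x) dx = 91.8534.
Boundary: ½(f(6) + f(37)) = ½(1.79176 + 3.61092) = 2.70134.
Running total after boundary: 94.5547.
k=1: B_{2}/(2)! × [f^{(1)}(37) − f^{(1)}(6)] = 1/12 × (0.0270270 − 0.166667) = -0.0116366.
After k=1: 94.5431.
k=2: B_{4}/(4)! × [f^{(3)}(37) − f^{(3)}(6)] = −1/720 × (3.94843e-05 − 0.00925926) = 1.28052e-05.
After k=2: 94.5431.
k=3: B_{6}/(6)! × [f^{(5)}(37) − f^{(5)}(6)] = 1/30240 × (3.46101e-07 − 0.00308642) = -1.02053e-07.
After k=3: 94.5431.
k=4: B_{8}/(8)! × [f^{(7)}(37) − f^{(7)}(6)] = −1/1209600 × (7.58439e-09 − 0.00257202) = 2.12633e-09.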